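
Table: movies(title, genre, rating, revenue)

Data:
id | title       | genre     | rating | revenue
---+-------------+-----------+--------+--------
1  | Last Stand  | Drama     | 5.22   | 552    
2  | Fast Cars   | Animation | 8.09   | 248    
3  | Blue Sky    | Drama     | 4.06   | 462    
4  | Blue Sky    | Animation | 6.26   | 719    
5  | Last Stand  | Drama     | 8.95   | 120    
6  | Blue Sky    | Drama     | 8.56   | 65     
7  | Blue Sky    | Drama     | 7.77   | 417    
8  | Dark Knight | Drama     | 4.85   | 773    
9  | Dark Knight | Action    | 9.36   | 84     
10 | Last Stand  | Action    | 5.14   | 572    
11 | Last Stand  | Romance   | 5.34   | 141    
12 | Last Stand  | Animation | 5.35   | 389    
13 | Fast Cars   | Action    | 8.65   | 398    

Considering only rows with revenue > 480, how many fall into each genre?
SELECT genre, COUNT(*)
FROM movies
WHERE revenue > 480
GROUP BY genre

Note: WHERE filters rows before grouping.

Result:
  Action: 1
  Animation: 1
  Drama: 2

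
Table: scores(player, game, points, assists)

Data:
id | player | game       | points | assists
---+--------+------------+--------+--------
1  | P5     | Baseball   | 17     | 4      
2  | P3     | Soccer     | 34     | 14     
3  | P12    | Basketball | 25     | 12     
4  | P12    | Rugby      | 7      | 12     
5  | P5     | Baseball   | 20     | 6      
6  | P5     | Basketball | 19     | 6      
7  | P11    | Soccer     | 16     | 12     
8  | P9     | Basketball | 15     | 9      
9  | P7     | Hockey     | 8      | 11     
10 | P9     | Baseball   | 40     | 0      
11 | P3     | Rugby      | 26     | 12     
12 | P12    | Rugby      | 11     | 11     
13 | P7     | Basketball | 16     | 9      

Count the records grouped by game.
SELECT game, COUNT(*) as count
FROM scores
GROUP BY game

Result:
  Baseball: 3
  Basketball: 4
  Hockey: 1
  Rugby: 3
  Soccer: 2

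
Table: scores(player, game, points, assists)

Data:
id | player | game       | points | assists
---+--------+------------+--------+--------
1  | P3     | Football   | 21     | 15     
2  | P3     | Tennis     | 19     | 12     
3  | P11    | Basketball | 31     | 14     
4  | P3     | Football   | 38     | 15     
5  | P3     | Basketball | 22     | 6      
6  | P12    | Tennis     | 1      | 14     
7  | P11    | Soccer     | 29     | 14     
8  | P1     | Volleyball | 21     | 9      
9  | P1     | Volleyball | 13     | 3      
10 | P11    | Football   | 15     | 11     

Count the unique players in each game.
SELECT game, COUNT(DISTINCT player)
FROM scores
GROUP BY game

Result:
  Basketball: 2 distinct
  Football: 2 distinct
  Soccer: 1 distinct
  Tennis: 2 distinct
  Volleyball: 1 distinct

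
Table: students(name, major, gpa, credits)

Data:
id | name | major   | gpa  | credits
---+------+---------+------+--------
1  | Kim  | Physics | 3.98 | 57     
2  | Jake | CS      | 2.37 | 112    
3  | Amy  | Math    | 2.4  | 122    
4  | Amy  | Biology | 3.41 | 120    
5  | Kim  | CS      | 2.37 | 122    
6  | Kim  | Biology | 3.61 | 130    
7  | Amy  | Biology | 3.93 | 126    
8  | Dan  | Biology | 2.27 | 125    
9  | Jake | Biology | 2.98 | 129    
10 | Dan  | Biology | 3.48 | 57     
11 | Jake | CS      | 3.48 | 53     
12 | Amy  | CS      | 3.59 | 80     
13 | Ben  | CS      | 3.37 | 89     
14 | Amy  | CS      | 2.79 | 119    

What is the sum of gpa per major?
SELECT major, SUM(gpa) as result
FROM students
GROUP BY major

Result:
  Biology: 19.68
  CS: 17.97
  Math: 2.40
  Physics: 3.98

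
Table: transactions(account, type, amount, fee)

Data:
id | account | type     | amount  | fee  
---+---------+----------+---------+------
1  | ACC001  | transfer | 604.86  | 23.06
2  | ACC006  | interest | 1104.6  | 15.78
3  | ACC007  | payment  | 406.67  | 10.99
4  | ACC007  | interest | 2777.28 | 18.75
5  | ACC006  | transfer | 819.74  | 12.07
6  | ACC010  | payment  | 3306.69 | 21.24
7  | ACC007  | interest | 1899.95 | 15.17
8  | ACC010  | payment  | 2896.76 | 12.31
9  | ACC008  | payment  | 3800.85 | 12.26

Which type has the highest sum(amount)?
SELECT type, SUM(amount) as val
FROM transactions
GROUP BY type
ORDER BY val DESC
LIMIT 1

Result: payment with sum(amount) = 10410.97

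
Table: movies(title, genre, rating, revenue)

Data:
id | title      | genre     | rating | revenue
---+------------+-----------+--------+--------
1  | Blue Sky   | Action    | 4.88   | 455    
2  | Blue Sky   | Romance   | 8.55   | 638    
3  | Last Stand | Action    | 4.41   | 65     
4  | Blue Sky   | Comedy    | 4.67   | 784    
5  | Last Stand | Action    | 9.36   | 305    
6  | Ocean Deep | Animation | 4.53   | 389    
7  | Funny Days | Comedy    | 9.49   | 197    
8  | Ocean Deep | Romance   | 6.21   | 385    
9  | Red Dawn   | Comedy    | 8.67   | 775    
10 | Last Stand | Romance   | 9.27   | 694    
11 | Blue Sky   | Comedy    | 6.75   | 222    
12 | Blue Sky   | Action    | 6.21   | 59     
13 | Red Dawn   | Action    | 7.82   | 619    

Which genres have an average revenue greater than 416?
SELECT genre, AVG(revenue)
FROM movies
GROUP BY genre
HAVING AVG(revenue) > 416

Result:
  Comedy: avg=494.50
  Romance: avg=572.33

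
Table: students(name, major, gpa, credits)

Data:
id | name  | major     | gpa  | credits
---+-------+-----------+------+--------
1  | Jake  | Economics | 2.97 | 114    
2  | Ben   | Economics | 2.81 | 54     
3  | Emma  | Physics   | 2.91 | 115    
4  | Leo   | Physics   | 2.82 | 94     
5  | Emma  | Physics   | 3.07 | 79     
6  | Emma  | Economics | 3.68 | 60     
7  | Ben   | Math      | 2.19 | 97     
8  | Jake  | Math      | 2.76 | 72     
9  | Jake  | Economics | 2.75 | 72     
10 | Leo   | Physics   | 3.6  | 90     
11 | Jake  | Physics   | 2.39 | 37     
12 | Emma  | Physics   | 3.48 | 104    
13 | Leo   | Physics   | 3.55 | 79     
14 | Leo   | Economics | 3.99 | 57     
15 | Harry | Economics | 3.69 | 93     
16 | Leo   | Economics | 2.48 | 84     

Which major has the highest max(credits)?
SELECT major, MAX(credits) as val
FROM students
GROUP BY major
ORDER BY val DESC
LIMIT 1

Result: Physics with max(credits) = 115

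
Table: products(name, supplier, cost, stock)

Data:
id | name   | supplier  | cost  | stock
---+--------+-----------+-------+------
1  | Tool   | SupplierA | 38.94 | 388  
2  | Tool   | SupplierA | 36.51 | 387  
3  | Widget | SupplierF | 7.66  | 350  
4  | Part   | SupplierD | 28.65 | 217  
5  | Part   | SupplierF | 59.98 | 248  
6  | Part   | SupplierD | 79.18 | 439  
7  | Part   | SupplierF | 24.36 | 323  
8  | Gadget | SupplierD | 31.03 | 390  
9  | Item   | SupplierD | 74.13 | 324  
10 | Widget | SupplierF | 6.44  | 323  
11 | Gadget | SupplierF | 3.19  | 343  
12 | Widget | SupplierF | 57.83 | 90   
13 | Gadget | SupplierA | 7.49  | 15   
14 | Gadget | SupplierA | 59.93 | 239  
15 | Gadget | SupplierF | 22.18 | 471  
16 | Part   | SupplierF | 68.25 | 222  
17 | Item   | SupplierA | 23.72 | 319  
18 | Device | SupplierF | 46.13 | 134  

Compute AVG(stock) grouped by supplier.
SELECT supplier, AVG(stock) as result
FROM products
GROUP BY supplier

Result:
  SupplierA: 269.60
  SupplierD: 342.50
  SupplierF: 278.22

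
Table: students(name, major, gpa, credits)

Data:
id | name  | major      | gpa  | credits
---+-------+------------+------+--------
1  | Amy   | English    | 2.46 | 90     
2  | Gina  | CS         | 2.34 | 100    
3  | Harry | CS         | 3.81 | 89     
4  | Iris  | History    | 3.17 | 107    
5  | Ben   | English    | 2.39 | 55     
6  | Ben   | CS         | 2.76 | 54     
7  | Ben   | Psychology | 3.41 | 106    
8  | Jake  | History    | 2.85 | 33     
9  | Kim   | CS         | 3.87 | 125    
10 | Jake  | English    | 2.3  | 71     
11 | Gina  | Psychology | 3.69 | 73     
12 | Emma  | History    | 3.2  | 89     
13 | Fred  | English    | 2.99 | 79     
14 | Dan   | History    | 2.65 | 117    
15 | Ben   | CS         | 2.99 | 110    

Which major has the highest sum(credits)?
SELECT major, SUM(credits) as val
FROM students
GROUP BY major
ORDER BY val DESC
LIMIT 1

Result: CS with sum(credits) = 478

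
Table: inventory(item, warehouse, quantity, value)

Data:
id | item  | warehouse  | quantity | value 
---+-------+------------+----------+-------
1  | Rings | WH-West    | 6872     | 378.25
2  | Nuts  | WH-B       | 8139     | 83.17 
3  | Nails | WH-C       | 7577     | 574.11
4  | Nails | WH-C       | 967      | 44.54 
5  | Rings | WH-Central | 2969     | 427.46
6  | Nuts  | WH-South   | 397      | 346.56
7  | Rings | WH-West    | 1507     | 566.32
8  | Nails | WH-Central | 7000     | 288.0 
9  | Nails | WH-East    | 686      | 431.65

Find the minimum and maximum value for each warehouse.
SELECT warehouse, MIN(value), MAX(value)
FROM inventory
GROUP BY warehouse

Result:
  WH-B: min=83.17, max=83.17
  WH-C: min=44.54, max=574.11
  WH-Central: min=288.00, max=427.46
  WH-East: min=431.65, max=431.65
  WH-South: min=346.56, max=346.56
  WH-West: min=378.25, max=566.32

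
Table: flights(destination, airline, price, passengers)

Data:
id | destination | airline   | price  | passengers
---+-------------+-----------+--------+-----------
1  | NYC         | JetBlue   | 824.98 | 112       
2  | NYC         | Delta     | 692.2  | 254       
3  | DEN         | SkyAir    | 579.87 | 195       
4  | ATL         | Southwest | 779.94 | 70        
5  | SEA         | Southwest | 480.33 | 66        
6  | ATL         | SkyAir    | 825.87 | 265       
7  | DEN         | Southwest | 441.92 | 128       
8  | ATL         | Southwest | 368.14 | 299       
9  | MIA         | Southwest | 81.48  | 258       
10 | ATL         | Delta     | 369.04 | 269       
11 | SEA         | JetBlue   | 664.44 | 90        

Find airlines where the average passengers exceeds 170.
SELECT airline, AVG(passengers)
FROM flights
GROUP BY airline
HAVING AVG(passengers) > 170

Result:
  Delta: avg=261.50
  SkyAir: avg=230.00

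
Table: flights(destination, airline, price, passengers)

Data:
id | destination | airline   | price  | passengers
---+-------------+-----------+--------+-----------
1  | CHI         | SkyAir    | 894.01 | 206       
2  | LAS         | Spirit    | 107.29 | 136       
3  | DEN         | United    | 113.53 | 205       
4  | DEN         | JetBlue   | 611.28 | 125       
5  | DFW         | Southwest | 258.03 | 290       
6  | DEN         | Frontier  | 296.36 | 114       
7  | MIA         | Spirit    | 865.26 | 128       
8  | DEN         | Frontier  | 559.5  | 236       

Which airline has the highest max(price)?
SELECT airline, MAX(price) as val
FROM flights
GROUP BY airline
ORDER BY val DESC
LIMIT 1

Result: SkyAir with max(price) = 894.01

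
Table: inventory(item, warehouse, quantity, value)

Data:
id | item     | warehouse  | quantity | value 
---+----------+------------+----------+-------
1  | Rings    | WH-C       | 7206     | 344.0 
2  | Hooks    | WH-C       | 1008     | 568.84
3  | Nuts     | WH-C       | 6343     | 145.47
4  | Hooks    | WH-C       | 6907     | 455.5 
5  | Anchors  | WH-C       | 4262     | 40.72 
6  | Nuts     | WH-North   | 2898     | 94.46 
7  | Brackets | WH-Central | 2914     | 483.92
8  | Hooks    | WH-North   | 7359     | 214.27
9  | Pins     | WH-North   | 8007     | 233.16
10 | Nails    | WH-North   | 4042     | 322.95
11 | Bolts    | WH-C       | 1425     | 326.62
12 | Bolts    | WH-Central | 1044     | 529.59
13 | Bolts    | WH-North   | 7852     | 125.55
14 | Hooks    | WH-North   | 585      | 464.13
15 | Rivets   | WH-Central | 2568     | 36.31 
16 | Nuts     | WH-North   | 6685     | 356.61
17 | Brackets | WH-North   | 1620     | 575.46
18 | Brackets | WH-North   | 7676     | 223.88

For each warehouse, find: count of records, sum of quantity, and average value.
SELECT warehouse,
       COUNT(*) as cnt,
       SUM(quantity) as total_quantity,
       AVG(value) as avg_value
FROM inventory
GROUP BY warehouse

Result:
  WH-C: 6 records, 27151 total quantity, 313.53 avg value
  WH-Central: 3 records, 6526 total quantity, 349.94 avg value
  WH-North: 9 records, 46724 total quantity, 290.05 avg value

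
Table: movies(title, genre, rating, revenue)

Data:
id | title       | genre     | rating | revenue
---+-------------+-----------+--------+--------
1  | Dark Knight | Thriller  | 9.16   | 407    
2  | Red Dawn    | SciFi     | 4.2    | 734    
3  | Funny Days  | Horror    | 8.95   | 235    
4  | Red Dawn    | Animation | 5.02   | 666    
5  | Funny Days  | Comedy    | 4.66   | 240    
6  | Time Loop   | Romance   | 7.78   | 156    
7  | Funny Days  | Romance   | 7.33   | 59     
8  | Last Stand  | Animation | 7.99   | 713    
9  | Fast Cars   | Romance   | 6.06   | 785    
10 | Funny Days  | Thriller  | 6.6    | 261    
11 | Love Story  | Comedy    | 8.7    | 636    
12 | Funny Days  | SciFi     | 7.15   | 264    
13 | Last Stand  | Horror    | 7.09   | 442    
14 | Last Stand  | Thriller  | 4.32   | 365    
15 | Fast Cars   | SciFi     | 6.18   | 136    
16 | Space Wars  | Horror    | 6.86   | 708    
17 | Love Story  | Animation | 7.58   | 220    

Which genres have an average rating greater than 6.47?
SELECT genre, AVG(rating)
FROM movies
GROUP BY genre
HAVING AVG(rating) > 6.47

Result:
  Animation: avg=6.86
  Comedy: avg=6.68
  Horror: avg=7.63
  Romance: avg=7.06
  Thriller: avg=6.69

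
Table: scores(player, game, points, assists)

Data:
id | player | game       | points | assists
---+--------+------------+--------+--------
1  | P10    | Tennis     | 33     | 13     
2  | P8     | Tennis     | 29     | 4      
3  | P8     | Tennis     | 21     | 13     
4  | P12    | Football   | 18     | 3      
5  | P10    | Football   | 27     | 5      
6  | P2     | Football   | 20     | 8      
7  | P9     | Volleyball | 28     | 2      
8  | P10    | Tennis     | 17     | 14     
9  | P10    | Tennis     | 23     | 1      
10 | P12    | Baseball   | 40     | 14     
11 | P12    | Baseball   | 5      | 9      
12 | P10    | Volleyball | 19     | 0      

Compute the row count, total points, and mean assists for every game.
SELECT game,
       COUNT(*) as cnt,
       SUM(points) as total_points,
       AVG(assists) as avg_assists
FROM scores
GROUP BY game

Result:
  Baseball: 2 records, 45 total points, 11.50 avg assists
  Football: 3 records, 65 total points, 5.33 avg assists
  Tennis: 5 records, 123 total points, 9.00 avg assists
  Volleyball: 2 records, 47 total points, 1.00 avg assists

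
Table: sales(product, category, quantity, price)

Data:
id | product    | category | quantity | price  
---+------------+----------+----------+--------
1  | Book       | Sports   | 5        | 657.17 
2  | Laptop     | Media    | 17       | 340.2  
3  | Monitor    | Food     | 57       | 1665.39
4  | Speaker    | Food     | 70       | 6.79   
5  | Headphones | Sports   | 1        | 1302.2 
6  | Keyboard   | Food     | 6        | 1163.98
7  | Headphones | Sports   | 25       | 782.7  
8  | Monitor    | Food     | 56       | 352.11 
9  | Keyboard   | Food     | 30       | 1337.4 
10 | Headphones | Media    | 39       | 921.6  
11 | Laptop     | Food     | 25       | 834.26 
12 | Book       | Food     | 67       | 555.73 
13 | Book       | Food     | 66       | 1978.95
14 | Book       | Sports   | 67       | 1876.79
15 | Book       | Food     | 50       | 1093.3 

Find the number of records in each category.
SELECT category, COUNT(*) as count
FROM sales
GROUP BY category

Result:
  Food: 9
  Media: 2
  Sports: 4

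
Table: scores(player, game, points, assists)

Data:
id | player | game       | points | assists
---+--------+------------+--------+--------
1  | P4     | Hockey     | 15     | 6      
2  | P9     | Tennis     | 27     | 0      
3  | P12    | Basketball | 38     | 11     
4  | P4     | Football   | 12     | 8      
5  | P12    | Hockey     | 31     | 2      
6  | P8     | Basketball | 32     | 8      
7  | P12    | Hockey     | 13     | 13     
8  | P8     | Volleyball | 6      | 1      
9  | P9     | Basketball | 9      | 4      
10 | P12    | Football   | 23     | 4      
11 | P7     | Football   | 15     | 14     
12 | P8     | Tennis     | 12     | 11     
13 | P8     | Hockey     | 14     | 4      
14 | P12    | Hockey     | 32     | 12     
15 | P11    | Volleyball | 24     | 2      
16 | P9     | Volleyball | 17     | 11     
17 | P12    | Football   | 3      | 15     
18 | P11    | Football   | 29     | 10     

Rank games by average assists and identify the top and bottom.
SELECT game, AVG(assists)
FROM scores
GROUP BY game
ORDER BY AVG(assists)

All groups:
  Volleyball: 4.67
  Tennis: 5.50
  Hockey: 7.40
  Basketball: 7.67
  Football: 10.20

Highest: Football (10.20)
Lowest: Volleyball (4.67)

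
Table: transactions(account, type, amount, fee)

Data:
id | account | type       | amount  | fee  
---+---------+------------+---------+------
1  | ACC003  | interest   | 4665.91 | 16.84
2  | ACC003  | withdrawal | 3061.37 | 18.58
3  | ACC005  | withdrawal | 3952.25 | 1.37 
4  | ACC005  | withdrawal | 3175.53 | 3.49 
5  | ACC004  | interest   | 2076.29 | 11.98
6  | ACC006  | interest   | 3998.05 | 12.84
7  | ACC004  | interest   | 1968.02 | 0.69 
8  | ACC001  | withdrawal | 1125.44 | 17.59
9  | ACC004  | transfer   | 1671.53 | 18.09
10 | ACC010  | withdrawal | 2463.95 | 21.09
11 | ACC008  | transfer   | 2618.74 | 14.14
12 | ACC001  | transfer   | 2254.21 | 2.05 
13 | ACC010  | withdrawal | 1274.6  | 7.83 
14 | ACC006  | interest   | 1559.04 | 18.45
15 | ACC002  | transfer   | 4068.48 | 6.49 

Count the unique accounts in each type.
SELECT type, COUNT(DISTINCT account)
FROM transactions
GROUP BY type

Result:
  interest: 3 distinct
  transfer: 4 distinct
  withdrawal: 4 distinct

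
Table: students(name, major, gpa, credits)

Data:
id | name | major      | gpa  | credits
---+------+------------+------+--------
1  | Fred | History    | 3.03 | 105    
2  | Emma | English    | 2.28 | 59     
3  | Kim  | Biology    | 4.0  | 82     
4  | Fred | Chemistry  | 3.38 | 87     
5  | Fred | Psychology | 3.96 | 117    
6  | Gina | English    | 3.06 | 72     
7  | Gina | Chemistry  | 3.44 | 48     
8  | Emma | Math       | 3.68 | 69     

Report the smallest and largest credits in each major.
SELECT major, MIN(credits), MAX(credits)
FROM students
GROUP BY major

Result:
  Biology: min=82, max=82
  Chemistry: min=48, max=87
  English: min=59, max=72
  History: min=105, max=105
  Math: min=69, max=69
  Psychology: min=117, max=117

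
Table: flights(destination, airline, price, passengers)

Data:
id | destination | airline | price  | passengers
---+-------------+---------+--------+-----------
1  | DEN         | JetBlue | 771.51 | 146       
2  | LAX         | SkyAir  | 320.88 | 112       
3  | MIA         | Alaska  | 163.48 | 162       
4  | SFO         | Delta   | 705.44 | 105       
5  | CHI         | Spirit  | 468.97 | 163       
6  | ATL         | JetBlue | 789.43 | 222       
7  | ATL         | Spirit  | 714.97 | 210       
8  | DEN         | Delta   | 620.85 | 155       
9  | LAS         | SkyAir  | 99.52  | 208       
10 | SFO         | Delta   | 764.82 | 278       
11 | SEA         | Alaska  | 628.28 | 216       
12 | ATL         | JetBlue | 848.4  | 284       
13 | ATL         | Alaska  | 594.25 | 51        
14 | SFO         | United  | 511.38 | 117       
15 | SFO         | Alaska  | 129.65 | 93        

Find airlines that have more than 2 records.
SELECT airline, COUNT(*) as cnt
FROM flights
GROUP BY airline
HAVING COUNT(*) > 2

Result:
  Alaska: 4
  Delta: 3
  JetBlue: 3

Note: HAVING filters groups after aggregation, WHERE filters rows before.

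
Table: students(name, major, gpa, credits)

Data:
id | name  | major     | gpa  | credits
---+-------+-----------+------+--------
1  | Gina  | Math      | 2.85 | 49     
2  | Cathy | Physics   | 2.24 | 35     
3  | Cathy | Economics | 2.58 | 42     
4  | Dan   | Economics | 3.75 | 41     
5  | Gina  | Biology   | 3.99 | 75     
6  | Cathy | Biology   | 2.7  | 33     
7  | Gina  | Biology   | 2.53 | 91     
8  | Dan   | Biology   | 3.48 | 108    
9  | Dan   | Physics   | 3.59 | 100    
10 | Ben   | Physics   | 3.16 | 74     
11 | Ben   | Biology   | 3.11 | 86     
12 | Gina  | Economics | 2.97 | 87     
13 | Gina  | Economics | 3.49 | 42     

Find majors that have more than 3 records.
SELECT major, COUNT(*) as cnt
FROM students
GROUP BY major
HAVING COUNT(*) > 3

Result:
  Biology: 5
  Economics: 4

Note: HAVING filters groups after aggregation, WHERE filters rows before.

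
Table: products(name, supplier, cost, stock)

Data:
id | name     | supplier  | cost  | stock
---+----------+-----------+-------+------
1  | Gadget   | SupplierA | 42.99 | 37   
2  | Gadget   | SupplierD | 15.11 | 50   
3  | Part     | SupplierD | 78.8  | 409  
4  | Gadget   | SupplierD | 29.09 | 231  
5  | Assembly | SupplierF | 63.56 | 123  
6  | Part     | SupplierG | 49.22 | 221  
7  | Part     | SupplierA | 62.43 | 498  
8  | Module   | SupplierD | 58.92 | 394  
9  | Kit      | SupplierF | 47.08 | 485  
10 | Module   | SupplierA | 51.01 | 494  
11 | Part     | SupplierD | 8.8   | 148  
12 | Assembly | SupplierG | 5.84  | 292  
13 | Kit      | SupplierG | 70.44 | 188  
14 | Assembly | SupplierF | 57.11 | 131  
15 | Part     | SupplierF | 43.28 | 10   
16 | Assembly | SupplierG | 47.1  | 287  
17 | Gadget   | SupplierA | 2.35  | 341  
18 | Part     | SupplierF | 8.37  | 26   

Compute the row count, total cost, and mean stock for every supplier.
SELECT supplier,
       COUNT(*) as cnt,
       SUM(cost) as total_cost,
       AVG(stock) as avg_stock
FROM products
GROUP BY supplier

Result:
  SupplierA: 4 records, 158.78 total cost, 342.50 avg stock
  SupplierD: 5 records, 190.72 total cost, 246.40 avg stock
  SupplierF: 5 records, 219.40 total cost, 155.00 avg stock
  SupplierG: 4 records, 172.60 total cost, 247.00 avg stock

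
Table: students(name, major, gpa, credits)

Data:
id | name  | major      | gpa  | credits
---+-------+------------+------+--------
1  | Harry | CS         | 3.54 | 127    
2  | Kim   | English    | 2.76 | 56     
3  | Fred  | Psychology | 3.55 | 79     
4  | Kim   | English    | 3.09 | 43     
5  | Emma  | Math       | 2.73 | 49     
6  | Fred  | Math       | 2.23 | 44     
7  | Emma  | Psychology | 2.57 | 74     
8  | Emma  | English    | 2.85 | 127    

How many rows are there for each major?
SELECT major, COUNT(*) as count
FROM students
GROUP BY major

Result:
  CS: 1
  English: 3
  Math: 2
  Psychology: 2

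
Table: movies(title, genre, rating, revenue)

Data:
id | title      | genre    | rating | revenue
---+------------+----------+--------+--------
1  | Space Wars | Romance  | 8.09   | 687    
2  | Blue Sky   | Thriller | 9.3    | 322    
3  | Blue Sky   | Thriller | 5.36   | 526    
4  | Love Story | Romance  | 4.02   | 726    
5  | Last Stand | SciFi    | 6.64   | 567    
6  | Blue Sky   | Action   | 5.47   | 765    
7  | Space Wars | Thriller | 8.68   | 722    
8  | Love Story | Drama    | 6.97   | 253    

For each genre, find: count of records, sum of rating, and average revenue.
SELECT genre,
       COUNT(*) as cnt,
       SUM(rating) as total_rating,
       AVG(revenue) as avg_revenue
FROM movies
GROUP BY genre

Result:
  Action: 1 records, 5.47 total rating, 765.00 avg revenue
  Drama: 1 records, 6.97 total rating, 253.00 avg revenue
  Romance: 2 records, 12.11 total rating, 706.50 avg revenue
  SciFi: 1 records, 6.64 total rating, 567.00 avg revenue
  Thriller: 3 records, 23.34 total rating, 523.33 avg revenue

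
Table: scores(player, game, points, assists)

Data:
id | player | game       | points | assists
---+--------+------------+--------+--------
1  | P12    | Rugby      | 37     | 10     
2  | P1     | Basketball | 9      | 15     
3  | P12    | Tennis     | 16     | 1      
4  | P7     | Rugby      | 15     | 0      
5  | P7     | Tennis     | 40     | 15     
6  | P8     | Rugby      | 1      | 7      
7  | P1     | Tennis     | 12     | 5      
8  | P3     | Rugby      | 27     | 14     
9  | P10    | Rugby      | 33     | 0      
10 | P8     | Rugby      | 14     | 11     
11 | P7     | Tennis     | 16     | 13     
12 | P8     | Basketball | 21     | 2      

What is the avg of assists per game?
SELECT game, AVG(assists) as result
FROM scores
GROUP BY game

Result:
  Basketball: 8.50
  Rugby: 7.00
  Tennis: 8.50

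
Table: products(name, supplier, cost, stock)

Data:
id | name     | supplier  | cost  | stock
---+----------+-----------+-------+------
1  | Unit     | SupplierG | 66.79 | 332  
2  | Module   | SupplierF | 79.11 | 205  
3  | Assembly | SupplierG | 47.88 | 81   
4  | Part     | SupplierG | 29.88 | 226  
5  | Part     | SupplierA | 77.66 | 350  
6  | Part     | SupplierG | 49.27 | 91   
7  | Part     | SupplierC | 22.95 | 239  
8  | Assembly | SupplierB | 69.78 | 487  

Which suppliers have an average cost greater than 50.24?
SELECT supplier, AVG(cost)
FROM products
GROUP BY supplier
HAVING AVG(cost) > 50.24

Result:
  SupplierA: avg=77.66
  SupplierB: avg=69.78
  SupplierF: avg=79.11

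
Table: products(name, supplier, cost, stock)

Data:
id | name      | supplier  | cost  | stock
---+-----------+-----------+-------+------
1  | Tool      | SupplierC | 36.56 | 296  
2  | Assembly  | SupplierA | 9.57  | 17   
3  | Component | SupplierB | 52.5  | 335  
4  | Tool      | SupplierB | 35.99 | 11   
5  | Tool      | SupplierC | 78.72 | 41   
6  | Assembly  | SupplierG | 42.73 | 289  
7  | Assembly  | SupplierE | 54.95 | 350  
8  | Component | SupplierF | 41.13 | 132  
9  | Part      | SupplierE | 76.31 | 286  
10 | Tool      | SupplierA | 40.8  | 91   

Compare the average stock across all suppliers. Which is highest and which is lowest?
SELECT supplier, AVG(stock)
FROM products
GROUP BY supplier
ORDER BY AVG(stock)

All groups:
  SupplierA: 54.00
  SupplierF: 132.00
  SupplierC: 168.50
  SupplierB: 173.00
  SupplierG: 289.00
  SupplierE: 318.00

Highest: SupplierE (318.00)
Lowest: SupplierA (54.00)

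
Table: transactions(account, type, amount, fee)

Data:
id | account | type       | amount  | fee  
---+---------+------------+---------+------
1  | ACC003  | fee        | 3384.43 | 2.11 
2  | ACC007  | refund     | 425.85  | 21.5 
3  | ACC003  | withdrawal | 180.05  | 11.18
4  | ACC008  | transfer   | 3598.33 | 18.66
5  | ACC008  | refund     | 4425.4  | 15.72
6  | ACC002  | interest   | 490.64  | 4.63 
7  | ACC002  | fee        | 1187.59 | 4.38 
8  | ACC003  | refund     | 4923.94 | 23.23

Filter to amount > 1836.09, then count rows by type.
SELECT type, COUNT(*)
FROM transactions
WHERE amount > 1836.09
GROUP BY type

Note: WHERE filters rows before grouping.

Result:
  fee: 1
  refund: 2
  transfer: 1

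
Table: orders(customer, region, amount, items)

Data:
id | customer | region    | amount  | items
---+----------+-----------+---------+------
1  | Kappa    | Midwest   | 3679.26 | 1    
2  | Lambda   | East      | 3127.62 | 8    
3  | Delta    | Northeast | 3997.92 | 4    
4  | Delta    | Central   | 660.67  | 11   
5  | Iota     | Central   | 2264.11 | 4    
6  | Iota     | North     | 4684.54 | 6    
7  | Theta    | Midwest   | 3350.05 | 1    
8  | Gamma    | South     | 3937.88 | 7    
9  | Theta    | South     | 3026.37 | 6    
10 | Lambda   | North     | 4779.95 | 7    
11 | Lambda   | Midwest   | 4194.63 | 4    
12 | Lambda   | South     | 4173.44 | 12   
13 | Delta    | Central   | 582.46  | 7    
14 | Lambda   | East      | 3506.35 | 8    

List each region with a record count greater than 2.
SELECT region, COUNT(*) as cnt
FROM orders
GROUP BY region
HAVING COUNT(*) > 2

Result:
  Central: 3
  Midwest: 3
  South: 3

Note: HAVING filters groups after aggregation, WHERE filters rows before.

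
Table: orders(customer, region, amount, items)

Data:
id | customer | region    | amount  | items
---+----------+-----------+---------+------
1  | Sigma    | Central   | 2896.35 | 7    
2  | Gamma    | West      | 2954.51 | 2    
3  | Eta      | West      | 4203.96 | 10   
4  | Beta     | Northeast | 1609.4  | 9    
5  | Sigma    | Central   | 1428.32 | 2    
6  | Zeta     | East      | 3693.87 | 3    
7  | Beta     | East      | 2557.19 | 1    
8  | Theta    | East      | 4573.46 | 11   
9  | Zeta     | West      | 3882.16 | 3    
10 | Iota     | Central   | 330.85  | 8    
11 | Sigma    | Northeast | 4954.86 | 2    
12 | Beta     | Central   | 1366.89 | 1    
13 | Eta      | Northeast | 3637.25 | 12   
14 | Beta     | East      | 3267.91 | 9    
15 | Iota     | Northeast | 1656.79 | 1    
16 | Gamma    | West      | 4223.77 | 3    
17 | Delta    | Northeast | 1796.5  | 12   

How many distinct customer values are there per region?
SELECT region, COUNT(DISTINCT customer)
FROM orders
GROUP BY region

Result:
  Central: 3 distinct
  East: 3 distinct
  Northeast: 5 distinct
  West: 3 distinct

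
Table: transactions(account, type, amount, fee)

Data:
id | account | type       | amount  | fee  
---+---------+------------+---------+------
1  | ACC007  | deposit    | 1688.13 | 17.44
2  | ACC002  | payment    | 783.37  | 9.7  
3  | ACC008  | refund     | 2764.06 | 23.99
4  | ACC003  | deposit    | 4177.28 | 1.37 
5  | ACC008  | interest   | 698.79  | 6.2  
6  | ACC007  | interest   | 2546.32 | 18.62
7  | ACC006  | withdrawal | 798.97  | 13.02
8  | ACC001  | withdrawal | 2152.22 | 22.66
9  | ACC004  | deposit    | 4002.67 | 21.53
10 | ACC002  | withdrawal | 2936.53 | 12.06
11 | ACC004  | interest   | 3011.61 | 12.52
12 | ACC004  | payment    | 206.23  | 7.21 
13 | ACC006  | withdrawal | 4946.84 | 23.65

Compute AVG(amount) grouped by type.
SELECT type, AVG(amount) as result
FROM transactions
GROUP BY type

Result:
  deposit: 3289.36
  interest: 2085.57
  payment: 494.80
  refund: 2764.06
  withdrawal: 2708.64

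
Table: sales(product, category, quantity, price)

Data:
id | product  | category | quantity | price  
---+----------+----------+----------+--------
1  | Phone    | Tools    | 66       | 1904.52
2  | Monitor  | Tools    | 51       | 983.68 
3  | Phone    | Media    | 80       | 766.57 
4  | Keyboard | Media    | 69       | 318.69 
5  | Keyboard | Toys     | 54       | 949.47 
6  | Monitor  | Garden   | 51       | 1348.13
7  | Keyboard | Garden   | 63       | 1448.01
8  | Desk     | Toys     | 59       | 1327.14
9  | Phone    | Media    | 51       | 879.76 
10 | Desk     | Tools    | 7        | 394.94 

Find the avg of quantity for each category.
SELECT category, AVG(quantity) as result
FROM sales
GROUP BY category

Result:
  Garden: 57.00
  Media: 66.67
  Tools: 41.33
  Toys: 56.50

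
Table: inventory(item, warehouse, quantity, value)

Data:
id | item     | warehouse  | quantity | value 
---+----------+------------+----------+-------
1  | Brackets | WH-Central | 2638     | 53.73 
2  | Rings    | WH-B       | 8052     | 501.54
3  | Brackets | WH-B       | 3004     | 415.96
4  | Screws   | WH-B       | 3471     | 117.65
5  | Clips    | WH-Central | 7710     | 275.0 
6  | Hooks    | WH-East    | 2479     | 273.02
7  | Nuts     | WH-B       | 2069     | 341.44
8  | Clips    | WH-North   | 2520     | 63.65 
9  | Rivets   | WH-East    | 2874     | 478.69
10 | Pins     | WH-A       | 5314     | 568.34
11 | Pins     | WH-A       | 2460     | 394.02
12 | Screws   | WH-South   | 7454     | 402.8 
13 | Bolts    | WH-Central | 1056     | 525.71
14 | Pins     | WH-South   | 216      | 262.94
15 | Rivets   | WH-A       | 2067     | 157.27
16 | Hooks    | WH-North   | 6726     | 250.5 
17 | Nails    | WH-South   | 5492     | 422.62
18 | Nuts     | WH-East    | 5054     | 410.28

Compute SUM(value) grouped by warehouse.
SELECT warehouse, SUM(value) as result
FROM inventory
GROUP BY warehouse

Result:
  WH-A: 1119.63
  WH-B: 1376.59
  WH-Central: 854.44
  WH-East: 1161.99
  WH-North: 314.15
  WH-South: 1088.36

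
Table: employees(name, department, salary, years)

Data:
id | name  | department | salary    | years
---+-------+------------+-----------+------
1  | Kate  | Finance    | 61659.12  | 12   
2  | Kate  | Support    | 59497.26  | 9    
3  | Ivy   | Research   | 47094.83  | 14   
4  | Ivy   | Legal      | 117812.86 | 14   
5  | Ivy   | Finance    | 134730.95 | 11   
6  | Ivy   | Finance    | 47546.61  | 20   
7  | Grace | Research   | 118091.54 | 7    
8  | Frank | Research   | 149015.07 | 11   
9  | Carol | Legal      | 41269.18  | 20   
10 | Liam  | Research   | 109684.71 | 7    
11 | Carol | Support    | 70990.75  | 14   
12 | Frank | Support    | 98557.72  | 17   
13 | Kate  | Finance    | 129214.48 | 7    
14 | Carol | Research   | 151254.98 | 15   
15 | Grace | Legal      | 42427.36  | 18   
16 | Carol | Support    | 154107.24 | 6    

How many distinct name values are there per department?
SELECT department, COUNT(DISTINCT name)
FROM employees
GROUP BY department

Result:
  Finance: 2 distinct
  Legal: 3 distinct
  Research: 5 distinct
  Support: 3 distinct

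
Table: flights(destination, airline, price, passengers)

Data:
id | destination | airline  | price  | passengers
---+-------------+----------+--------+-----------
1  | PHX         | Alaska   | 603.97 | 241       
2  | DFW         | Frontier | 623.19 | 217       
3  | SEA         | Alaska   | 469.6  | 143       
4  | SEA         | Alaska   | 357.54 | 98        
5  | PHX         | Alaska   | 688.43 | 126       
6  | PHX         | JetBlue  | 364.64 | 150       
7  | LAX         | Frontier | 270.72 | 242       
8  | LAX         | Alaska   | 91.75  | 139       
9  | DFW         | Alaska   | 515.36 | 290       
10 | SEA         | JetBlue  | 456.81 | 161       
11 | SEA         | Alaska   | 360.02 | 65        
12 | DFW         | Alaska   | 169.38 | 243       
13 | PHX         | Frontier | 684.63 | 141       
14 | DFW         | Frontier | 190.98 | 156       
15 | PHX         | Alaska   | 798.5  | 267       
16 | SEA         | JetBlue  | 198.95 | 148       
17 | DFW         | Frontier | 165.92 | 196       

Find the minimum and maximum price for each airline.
SELECT airline, MIN(price), MAX(price)
FROM flights
GROUP BY airline

Result:
  Alaska: min=91.75, max=798.50
  Frontier: min=165.92, max=684.63
  JetBlue: min=198.95, max=456.81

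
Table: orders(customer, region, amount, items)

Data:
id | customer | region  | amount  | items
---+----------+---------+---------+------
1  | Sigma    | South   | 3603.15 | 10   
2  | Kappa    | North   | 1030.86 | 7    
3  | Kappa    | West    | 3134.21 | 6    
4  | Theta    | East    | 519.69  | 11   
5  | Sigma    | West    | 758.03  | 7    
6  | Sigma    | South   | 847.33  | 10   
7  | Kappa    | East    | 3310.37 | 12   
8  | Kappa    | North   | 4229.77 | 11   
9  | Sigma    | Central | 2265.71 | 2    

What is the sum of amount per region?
SELECT region, SUM(amount) as result
FROM orders
GROUP BY region

Result:
  Central: 2265.71
  East: 3830.06
  North: 5260.63
  South: 4450.48
  West: 3892.24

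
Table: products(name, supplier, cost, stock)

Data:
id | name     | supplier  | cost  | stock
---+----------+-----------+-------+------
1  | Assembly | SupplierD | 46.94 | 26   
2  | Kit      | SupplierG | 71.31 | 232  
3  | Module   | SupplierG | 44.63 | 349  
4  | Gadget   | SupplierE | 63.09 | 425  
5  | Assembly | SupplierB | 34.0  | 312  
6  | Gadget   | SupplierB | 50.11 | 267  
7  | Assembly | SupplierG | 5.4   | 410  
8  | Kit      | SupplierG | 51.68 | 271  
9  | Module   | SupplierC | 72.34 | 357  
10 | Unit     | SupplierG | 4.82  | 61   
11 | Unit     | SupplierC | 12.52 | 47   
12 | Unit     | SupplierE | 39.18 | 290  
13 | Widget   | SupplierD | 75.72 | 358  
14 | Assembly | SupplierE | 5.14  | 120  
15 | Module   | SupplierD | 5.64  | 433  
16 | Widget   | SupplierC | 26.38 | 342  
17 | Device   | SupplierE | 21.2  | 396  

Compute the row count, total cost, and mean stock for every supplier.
SELECT supplier,
       COUNT(*) as cnt,
       SUM(cost) as total_cost,
       AVG(stock) as avg_stock
FROM products
GROUP BY supplier

Result:
  SupplierB: 2 records, 84.11 total cost, 289.50 avg stock
  SupplierC: 3 records, 111.24 total cost, 248.67 avg stock
  SupplierD: 3 records, 128.30 total cost, 272.33 avg stock
  SupplierE: 4 records, 128.61 total cost, 307.75 avg stock
  SupplierG: 5 records, 177.84 total cost, 264.60 avg stock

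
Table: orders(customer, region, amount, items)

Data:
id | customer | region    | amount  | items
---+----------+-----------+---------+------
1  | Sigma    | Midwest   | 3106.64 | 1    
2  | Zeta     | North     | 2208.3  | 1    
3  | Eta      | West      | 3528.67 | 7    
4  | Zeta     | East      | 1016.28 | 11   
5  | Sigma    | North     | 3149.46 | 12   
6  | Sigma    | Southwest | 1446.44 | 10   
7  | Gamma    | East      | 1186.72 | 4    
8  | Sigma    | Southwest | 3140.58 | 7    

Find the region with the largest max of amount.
SELECT region, MAX(amount) as val
FROM orders
GROUP BY region
ORDER BY val DESC
LIMIT 1

Result: West with max(amount) = 3528.67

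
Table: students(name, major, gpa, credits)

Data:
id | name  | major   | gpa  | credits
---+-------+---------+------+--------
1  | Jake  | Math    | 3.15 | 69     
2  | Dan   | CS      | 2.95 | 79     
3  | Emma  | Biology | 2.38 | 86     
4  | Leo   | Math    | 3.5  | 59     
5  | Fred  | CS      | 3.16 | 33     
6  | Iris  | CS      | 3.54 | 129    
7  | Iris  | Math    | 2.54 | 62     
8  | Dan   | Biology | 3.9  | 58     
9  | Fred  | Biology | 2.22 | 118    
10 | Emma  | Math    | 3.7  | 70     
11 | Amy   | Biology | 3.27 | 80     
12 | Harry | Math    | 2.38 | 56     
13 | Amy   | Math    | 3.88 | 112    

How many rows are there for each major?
SELECT major, COUNT(*) as count
FROM students
GROUP BY major

Result:
  Biology: 4
  CS: 3
  Math: 6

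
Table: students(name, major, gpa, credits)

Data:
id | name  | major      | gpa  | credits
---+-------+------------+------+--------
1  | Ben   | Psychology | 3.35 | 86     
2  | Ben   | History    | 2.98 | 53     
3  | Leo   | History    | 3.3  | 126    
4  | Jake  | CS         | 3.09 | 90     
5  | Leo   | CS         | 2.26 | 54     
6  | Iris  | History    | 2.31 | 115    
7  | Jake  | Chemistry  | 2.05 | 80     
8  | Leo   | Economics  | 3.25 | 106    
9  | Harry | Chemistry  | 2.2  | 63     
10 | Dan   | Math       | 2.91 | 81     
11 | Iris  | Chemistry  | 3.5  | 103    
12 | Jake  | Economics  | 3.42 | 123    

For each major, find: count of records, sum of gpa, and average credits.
SELECT major,
       COUNT(*) as cnt,
       SUM(gpa) as total_gpa,
       AVG(credits) as avg_credits
FROM students
GROUP BY major

Result:
  CS: 2 records, 5.35 total gpa, 72.00 avg credits
  Chemistry: 3 records, 7.75 total gpa, 82.00 avg credits
  Economics: 2 records, 6.67 total gpa, 114.50 avg credits
  History: 3 records, 8.59 total gpa, 98.00 avg credits
  Math: 1 records, 2.91 total gpa, 81.00 avg credits
  Psychology: 1 records, 3.35 total gpa, 86.00 avg credits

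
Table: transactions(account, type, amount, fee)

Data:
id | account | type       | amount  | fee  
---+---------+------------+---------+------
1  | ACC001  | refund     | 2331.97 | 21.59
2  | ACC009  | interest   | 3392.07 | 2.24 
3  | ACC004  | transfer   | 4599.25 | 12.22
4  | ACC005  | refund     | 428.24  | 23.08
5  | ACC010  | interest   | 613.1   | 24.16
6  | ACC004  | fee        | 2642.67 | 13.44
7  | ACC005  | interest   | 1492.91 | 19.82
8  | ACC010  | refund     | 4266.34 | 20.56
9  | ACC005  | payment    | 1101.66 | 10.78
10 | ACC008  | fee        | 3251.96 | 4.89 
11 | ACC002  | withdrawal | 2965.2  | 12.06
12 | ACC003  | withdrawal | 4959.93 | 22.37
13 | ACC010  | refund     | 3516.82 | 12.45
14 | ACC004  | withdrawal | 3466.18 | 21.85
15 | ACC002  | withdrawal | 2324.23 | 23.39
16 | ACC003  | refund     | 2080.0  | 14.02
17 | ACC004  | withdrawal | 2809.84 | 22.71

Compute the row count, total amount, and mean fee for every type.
SELECT type,
       COUNT(*) as cnt,
       SUM(amount) as total_amount,
       AVG(fee) as avg_fee
FROM transactions
GROUP BY type

Result:
  fee: 2 records, 5894.63 total amount, 9.17 avg fee
  interest: 3 records, 5498.08 total amount, 15.41 avg fee
  payment: 1 records, 1101.66 total amount, 10.78 avg fee
  refund: 5 records, 12623.37 total amount, 18.34 avg fee
  transfer: 1 records, 4599.25 total amount, 12.22 avg fee
  withdrawal: 5 records, 16525.38 total amount, 20.48 avg fee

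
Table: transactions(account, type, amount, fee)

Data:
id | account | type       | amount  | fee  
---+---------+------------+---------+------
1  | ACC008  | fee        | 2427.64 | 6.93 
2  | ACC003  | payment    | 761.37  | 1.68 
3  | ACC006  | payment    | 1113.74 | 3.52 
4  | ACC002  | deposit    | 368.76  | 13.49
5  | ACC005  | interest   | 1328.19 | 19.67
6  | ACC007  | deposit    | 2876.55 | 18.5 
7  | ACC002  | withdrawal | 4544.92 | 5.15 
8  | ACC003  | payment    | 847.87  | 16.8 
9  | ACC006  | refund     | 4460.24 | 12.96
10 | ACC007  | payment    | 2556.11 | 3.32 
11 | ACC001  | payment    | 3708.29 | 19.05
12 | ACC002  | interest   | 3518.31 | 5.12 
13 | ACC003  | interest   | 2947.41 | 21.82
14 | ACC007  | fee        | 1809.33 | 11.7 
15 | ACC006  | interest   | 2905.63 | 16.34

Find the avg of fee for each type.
SELECT type, AVG(fee) as result
FROM transactions
GROUP BY type

Result:
  deposit: 16.00
  fee: 9.32
  interest: 15.74
  payment: 8.87
  refund: 12.96
  withdrawal: 5.15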